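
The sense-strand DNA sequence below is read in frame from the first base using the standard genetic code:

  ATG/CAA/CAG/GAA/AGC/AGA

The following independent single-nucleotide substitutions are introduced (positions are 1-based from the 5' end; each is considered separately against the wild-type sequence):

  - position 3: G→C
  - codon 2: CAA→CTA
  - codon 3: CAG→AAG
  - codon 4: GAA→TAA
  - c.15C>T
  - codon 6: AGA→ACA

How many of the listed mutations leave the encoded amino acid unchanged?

Codon 1: ATG (Met) → ATC (Ile) — missense.
Codon 2: CAA (Gln) → CTA (Leu) — missense.
Codon 3: CAG (Gln) → AAG (Lys) — missense.
Codon 4: GAA (Glu) → TAA (Stop) — nonsense.
Codon 5: AGC (Ser) → AGT (Ser) — synonymous.
Codon 6: AGA (Arg) → ACA (Thr) — missense.
Synonymous: 1 of 6.

1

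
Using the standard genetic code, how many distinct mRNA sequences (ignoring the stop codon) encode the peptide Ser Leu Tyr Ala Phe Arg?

3456

Ser: 6 codons.
Leu: 6 codons.
Tyr: 2 codons.
Ala: 4 codons.
Phe: 2 codons.
Arg: 6 codons.
6 × 6 × 2 × 4 × 2 × 6 = 3456.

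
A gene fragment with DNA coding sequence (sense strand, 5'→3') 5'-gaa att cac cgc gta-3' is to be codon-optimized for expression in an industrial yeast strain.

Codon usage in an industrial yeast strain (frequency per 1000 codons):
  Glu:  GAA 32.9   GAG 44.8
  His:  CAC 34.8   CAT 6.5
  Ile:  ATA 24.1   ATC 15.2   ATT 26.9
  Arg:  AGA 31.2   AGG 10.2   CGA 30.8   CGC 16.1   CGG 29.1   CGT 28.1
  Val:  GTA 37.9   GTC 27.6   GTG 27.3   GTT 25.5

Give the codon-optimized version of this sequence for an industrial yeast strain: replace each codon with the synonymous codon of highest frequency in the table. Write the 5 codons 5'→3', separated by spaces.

GAG ATT CAC AGA GTA

Codon 1 (Glu): best is GAG at 44.8.
Codon 2 (Ile): best is ATT at 26.9.
Codon 3 (His): best is CAC at 34.8.
Codon 4 (Arg): best is AGA at 31.2.
Codon 5 (Val): best is GTA at 37.9.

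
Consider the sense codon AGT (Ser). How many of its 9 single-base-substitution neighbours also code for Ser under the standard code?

Position 1: none → 0 synonymous.
Position 2: none → 0 synonymous.
Position 3: AGC → 1 synonymous.
Total: 0 + 0 + 1 = 1.

1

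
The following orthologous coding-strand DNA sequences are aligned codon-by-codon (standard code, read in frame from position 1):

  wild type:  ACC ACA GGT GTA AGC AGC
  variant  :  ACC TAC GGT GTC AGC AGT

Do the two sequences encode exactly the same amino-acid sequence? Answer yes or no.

no

Codon 1: ACC Thr / ACC Thr — identical.
Codon 2: ACA Thr / TAC Tyr — nonsynonymous.
Codon 3: GGT Gly / GGT Gly — identical.
Codon 4: GTA Val / GTC Val — synonymous.
Codon 5: AGC Ser / AGC Ser — identical.
Codon 6: AGC Ser / AGT Ser — synonymous.
Nonsynonymous differences: 1 → different protein.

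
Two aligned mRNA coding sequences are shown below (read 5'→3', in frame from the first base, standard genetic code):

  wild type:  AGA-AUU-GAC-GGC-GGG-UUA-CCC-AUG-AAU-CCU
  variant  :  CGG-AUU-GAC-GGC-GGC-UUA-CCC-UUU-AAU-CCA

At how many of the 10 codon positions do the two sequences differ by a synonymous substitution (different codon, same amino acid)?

Codon 1: AGA Arg / CGG Arg — synonymous.
Codon 2: AUU Ile / AUU Ile — identical.
Codon 3: GAC Asp / GAC Asp — identical.
Codon 4: GGC Gly / GGC Gly — identical.
Codon 5: GGG Gly / GGC Gly — synonymous.
Codon 6: UUA Leu / UUA Leu — identical.
Codon 7: CCC Pro / CCC Pro — identical.
Codon 8: AUG Met / UUU Phe — nonsynonymous.
Codon 9: AAU Asn / AAU Asn — identical.
Codon 10: CCU Pro / CCA Pro — synonymous.
Synonymous differences: 3.

3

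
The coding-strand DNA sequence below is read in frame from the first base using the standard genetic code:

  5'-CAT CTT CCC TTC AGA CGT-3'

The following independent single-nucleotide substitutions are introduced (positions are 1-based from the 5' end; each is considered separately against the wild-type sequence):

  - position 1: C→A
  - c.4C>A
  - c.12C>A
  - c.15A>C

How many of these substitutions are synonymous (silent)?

0

Codon 1: CAT (His) → AAT (Asn) — missense.
Codon 2: CTT (Leu) → ATT (Ile) — missense.
Codon 4: TTC (Phe) → TTA (Leu) — missense.
Codon 5: AGA (Arg) → AGC (Ser) — missense.
Synonymous: 0 of 4.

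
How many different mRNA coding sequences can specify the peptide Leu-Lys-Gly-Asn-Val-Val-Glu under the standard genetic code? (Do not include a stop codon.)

3072

Leu: 6 codons.
Lys: 2 codons.
Gly: 4 codons.
Asn: 2 codons.
Val: 4 codons.
Val: 4 codons.
Glu: 2 codons.
6 × 2 × 4 × 2 × 4 × 4 × 2 = 3072.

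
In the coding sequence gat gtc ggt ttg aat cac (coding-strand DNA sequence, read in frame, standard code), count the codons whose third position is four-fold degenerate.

2

Codon 1 GAT (Asp): third position 2-fold.
Codon 2 GTC (Val): third position 4-fold.
Codon 3 GGT (Gly): third position 4-fold.
Codon 4 TTG (Leu): third position 2-fold.
Codon 5 AAT (Asn): third position 2-fold.
Codon 6 CAC (His): third position 2-fold.
Four-fold degenerate third positions: 2.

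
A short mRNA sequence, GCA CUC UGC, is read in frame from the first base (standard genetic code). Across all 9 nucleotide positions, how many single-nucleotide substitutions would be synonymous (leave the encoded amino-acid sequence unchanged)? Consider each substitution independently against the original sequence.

Codon 1 (GCA, Ala): 3 synonymous substitutions.
Codon 2 (CUC, Leu): 3 synonymous substitutions.
Codon 3 (UGC, Cys): 1 synonymous substitution.
Total: 3 + 3 + 1 = 7.

7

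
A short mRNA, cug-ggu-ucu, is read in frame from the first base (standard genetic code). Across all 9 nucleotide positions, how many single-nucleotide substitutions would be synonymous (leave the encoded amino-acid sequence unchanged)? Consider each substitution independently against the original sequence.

Codon 1 (CUG, Leu): 4 synonymous substitutions.
Codon 2 (GGU, Gly): 3 synonymous substitutions.
Codon 3 (UCU, Ser): 3 synonymous substitutions.
Total: 4 + 3 + 3 = 10.

10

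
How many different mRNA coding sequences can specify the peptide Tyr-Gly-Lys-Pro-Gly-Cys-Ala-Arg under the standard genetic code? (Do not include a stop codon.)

Tyr: 2 codons.
Gly: 4 codons.
Lys: 2 codons.
Pro: 4 codons.
Gly: 4 codons.
Cys: 2 codons.
Ala: 4 codons.
Arg: 6 codons.
2 × 4 × 2 × 4 × 4 × 2 × 4 × 6 = 12288.

12288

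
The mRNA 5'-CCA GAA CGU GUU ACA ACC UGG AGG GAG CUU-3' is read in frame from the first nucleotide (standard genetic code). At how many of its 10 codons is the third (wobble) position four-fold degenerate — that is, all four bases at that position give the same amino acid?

Codon 1 CCA (Pro): third position 4-fold.
Codon 2 GAA (Glu): third position 2-fold.
Codon 3 CGU (Arg): third position 4-fold.
Codon 4 GUU (Val): third position 4-fold.
Codon 5 ACA (Thr): third position 4-fold.
Codon 6 ACC (Thr): third position 4-fold.
Codon 7 UGG (Trp): third position 1-fold.
Codon 8 AGG (Arg): third position 2-fold.
Codon 9 GAG (Glu): third position 2-fold.
Codon 10 CUU (Leu): third position 4-fold.
Four-fold degenerate third positions: 6.

6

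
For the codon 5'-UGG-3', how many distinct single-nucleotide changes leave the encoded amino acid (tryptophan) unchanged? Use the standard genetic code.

Position 1: none → 0 synonymous.
Position 2: none → 0 synonymous.
Position 3: none → 0 synonymous.
Total: 0 + 0 + 0 = 0.

0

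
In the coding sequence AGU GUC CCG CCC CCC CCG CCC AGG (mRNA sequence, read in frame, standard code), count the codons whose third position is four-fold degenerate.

6

Codon 1 AGU (Ser): third position 2-fold.
Codon 2 GUC (Val): third position 4-fold.
Codon 3 CCG (Pro): third position 4-fold.
Codon 4 CCC (Pro): third position 4-fold.
Codon 5 CCC (Pro): third position 4-fold.
Codon 6 CCG (Pro): third position 4-fold.
Codon 7 CCC (Pro): third position 4-fold.
Codon 8 AGG (Arg): third position 2-fold.
Four-fold degenerate third positions: 6.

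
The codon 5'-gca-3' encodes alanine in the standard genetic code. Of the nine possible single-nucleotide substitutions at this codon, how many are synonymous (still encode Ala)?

Position 1: none → 0 synonymous.
Position 2: none → 0 synonymous.
Position 3: GCU, GCC, GCG → 3 synonymous.
Total: 0 + 0 + 3 = 3.

3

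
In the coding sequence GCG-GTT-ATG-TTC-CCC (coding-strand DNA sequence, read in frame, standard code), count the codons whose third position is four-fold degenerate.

Codon 1 GCG (Ala): third position 4-fold.
Codon 2 GTT (Val): third position 4-fold.
Codon 3 ATG (Met): third position 1-fold.
Codon 4 TTC (Phe): third position 2-fold.
Codon 5 CCC (Pro): third position 4-fold.
Four-fold degenerate third positions: 3.

3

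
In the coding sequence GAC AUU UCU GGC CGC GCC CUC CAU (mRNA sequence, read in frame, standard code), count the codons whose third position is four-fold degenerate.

5

Codon 1 GAC (Asp): third position 2-fold.
Codon 2 AUU (Ile): third position 3-fold.
Codon 3 UCU (Ser): third position 4-fold.
Codon 4 GGC (Gly): third position 4-fold.
Codon 5 CGC (Arg): third position 4-fold.
Codon 6 GCC (Ala): third position 4-fold.
Codon 7 CUC (Leu): third position 4-fold.
Codon 8 CAU (His): third position 2-fold.
Four-fold degenerate third positions: 5.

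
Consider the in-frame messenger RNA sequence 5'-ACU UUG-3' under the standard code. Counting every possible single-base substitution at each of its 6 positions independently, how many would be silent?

Codon 1 (ACU, Thr): 3 synonymous substitutions.
Codon 2 (UUG, Leu): 2 synonymous substitutions.
Total: 3 + 2 = 5.

5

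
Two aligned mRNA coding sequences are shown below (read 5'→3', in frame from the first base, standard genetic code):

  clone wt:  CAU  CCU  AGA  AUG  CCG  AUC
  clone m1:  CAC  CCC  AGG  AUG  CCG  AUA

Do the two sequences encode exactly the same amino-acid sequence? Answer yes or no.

Codon 1: CAU His / CAC His — synonymous.
Codon 2: CCU Pro / CCC Pro — synonymous.
Codon 3: AGA Arg / AGG Arg — synonymous.
Codon 4: AUG Met / AUG Met — identical.
Codon 5: CCG Pro / CCG Pro — identical.
Codon 6: AUC Ile / AUA Ile — synonymous.
Nonsynonymous differences: 0 → same protein.

yes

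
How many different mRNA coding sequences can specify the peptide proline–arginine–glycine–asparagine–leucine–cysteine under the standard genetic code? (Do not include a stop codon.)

2304

Pro: 4 codons.
Arg: 6 codons.
Gly: 4 codons.
Asn: 2 codons.
Leu: 6 codons.
Cys: 2 codons.
4 × 6 × 4 × 2 × 6 × 2 = 2304.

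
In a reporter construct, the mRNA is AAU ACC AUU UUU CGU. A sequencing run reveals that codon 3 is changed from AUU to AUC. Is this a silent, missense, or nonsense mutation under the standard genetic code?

Position 9 falls in codon 3: AUU → Ile.
After the substitution the codon is AUC → Ile.
Both encode Ile, so the change is synonymous.

silent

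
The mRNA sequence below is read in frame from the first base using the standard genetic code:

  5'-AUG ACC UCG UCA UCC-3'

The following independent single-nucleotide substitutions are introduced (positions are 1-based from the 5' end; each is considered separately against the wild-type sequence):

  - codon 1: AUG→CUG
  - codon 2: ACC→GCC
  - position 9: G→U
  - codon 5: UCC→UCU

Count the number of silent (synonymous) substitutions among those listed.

Codon 1: AUG (Met) → CUG (Leu) — missense.
Codon 2: ACC (Thr) → GCC (Ala) — missense.
Codon 3: UCG (Ser) → UCU (Ser) — synonymous.
Codon 5: UCC (Ser) → UCU (Ser) — synonymous.
Synonymous: 2 of 4.

2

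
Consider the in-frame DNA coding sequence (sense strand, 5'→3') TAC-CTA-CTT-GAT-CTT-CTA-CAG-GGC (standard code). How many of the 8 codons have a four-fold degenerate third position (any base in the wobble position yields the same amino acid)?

Codon 1 TAC (Tyr): third position 2-fold.
Codon 2 CTA (Leu): third position 4-fold.
Codon 3 CTT (Leu): third position 4-fold.
Codon 4 GAT (Asp): third position 2-fold.
Codon 5 CTT (Leu): third position 4-fold.
Codon 6 CTA (Leu): third position 4-fold.
Codon 7 CAG (Gln): third position 2-fold.
Codon 8 GGC (Gly): third position 4-fold.
Four-fold degenerate third positions: 5.

5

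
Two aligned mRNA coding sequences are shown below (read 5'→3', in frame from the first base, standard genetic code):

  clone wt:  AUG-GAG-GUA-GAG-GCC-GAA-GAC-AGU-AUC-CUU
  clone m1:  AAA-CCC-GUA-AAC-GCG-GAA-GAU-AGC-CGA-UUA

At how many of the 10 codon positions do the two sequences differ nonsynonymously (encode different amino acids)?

4

Codon 1: AUG Met / AAA Lys — nonsynonymous.
Codon 2: GAG Glu / CCC Pro — nonsynonymous.
Codon 3: GUA Val / GUA Val — identical.
Codon 4: GAG Glu / AAC Asn — nonsynonymous.
Codon 5: GCC Ala / GCG Ala — synonymous.
Codon 6: GAA Glu / GAA Glu — identical.
Codon 7: GAC Asp / GAU Asp — synonymous.
Codon 8: AGU Ser / AGC Ser — synonymous.
Codon 9: AUC Ile / CGA Arg — nonsynonymous.
Codon 10: CUU Leu / UUA Leu — synonymous.
Nonsynonymous differences: 4.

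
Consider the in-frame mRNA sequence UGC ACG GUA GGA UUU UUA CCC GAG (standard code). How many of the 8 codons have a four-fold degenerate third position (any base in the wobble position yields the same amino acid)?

Codon 1 UGC (Cys): third position 2-fold.
Codon 2 ACG (Thr): third position 4-fold.
Codon 3 GUA (Val): third position 4-fold.
Codon 4 GGA (Gly): third position 4-fold.
Codon 5 UUU (Phe): third position 2-fold.
Codon 6 UUA (Leu): third position 2-fold.
Codon 7 CCC (Pro): third position 4-fold.
Codon 8 GAG (Glu): third position 2-fold.
Four-fold degenerate third positions: 4.

4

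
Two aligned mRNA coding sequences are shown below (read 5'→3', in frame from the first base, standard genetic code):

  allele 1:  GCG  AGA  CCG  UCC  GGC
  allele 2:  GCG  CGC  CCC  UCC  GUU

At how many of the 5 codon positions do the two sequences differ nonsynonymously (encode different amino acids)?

1

Codon 1: GCG Ala / GCG Ala — identical.
Codon 2: AGA Arg / CGC Arg — synonymous.
Codon 3: CCG Pro / CCC Pro — synonymous.
Codon 4: UCC Ser / UCC Ser — identical.
Codon 5: GGC Gly / GUU Val — nonsynonymous.
Nonsynonymous differences: 1.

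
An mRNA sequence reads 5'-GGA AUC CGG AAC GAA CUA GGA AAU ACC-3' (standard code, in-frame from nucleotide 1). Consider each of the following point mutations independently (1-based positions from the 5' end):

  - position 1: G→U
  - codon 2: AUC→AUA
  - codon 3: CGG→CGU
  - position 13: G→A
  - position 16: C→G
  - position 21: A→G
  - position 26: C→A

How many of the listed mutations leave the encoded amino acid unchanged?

Codon 1: GGA (Gly) → UGA (Stop) — nonsense.
Codon 2: AUC (Ile) → AUA (Ile) — synonymous.
Codon 3: CGG (Arg) → CGU (Arg) — synonymous.
Codon 5: GAA (Glu) → AAA (Lys) — missense.
Codon 6: CUA (Leu) → GUA (Val) — missense.
Codon 7: GGA (Gly) → GGG (Gly) — synonymous.
Codon 9: ACC (Thr) → AAC (Asn) — missense.
Synonymous: 3 of 7.

3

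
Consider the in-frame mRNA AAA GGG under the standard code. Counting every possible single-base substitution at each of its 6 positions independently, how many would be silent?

Codon 1 (AAA, Lys): 1 synonymous substitution.
Codon 2 (GGG, Gly): 3 synonymous substitutions.
Total: 1 + 3 = 4.

4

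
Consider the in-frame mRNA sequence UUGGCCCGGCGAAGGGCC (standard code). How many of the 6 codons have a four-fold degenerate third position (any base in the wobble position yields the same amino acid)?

4

Codon 1 UUG (Leu): third position 2-fold.
Codon 2 GCC (Ala): third position 4-fold.
Codon 3 CGG (Arg): third position 4-fold.
Codon 4 CGA (Arg): third position 4-fold.
Codon 5 AGG (Arg): third position 2-fold.
Codon 6 GCC (Ala): third position 4-fold.
Four-fold degenerate third positions: 4.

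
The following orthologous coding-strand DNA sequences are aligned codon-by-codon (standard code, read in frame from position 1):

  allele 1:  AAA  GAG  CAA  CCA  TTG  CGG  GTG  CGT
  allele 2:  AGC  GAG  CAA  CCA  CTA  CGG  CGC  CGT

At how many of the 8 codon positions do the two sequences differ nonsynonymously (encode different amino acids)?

2

Codon 1: AAA Lys / AGC Ser — nonsynonymous.
Codon 2: GAG Glu / GAG Glu — identical.
Codon 3: CAA Gln / CAA Gln — identical.
Codon 4: CCA Pro / CCA Pro — identical.
Codon 5: TTG Leu / CTA Leu — synonymous.
Codon 6: CGG Arg / CGG Arg — identical.
Codon 7: GTG Val / CGC Arg — nonsynonymous.
Codon 8: CGT Arg / CGT Arg — identical.
Nonsynonymous differences: 2.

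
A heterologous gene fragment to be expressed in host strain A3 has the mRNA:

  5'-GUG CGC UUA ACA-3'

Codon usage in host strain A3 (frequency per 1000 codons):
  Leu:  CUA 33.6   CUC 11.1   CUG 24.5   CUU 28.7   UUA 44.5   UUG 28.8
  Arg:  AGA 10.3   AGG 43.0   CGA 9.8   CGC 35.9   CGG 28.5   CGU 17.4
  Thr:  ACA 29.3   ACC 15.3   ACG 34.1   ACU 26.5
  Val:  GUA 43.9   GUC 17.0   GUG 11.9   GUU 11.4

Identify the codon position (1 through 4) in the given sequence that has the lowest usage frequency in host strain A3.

Codon 1 GUG (Val): 11.9 per 1000.
Codon 2 CGC (Arg): 35.9 per 1000.
Codon 3 UUA (Leu): 44.5 per 1000.
Codon 4 ACA (Thr): 29.3 per 1000.
Lowest frequency is 11.9 at codon 1.

1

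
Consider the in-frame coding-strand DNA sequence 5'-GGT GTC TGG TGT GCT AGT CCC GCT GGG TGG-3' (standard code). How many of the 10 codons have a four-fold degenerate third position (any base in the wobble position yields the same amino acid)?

Codon 1 GGT (Gly): third position 4-fold.
Codon 2 GTC (Val): third position 4-fold.
Codon 3 TGG (Trp): third position 1-fold.
Codon 4 TGT (Cys): third position 2-fold.
Codon 5 GCT (Ala): third position 4-fold.
Codon 6 AGT (Ser): third position 2-fold.
Codon 7 CCC (Pro): third position 4-fold.
Codon 8 GCT (Ala): third position 4-fold.
Codon 9 GGG (Gly): third position 4-fold.
Codon 10 TGG (Trp): third position 1-fold.
Four-fold degenerate third positions: 6.

6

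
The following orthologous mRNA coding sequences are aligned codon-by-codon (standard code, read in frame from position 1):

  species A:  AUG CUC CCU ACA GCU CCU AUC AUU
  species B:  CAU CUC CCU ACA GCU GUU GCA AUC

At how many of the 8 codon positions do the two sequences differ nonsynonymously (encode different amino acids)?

3

Codon 1: AUG Met / CAU His — nonsynonymous.
Codon 2: CUC Leu / CUC Leu — identical.
Codon 3: CCU Pro / CCU Pro — identical.
Codon 4: ACA Thr / ACA Thr — identical.
Codon 5: GCU Ala / GCU Ala — identical.
Codon 6: CCU Pro / GUU Val — nonsynonymous.
Codon 7: AUC Ile / GCA Ala — nonsynonymous.
Codon 8: AUU Ile / AUC Ile — synonymous.
Nonsynonymous differences: 3.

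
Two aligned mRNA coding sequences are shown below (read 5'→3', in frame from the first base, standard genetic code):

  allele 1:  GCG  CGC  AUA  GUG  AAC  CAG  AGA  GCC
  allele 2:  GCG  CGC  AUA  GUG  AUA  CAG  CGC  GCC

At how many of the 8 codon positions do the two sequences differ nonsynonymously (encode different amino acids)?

Codon 1: GCG Ala / GCG Ala — identical.
Codon 2: CGC Arg / CGC Arg — identical.
Codon 3: AUA Ile / AUA Ile — identical.
Codon 4: GUG Val / GUG Val — identical.
Codon 5: AAC Asn / AUA Ile — nonsynonymous.
Codon 6: CAG Gln / CAG Gln — identical.
Codon 7: AGA Arg / CGC Arg — synonymous.
Codon 8: GCC Ala / GCC Ala — identical.
Nonsynonymous differences: 1.

1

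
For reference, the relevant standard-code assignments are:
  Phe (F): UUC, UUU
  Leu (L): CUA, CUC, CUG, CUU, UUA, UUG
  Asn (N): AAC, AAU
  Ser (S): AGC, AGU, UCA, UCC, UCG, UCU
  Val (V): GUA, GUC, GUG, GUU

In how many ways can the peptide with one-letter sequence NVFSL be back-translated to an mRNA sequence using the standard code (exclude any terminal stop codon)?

576

Asn: 2 codons.
Val: 4 codons.
Phe: 2 codons.
Ser: 6 codons.
Leu: 6 codons.
2 × 4 × 2 × 6 × 6 = 576.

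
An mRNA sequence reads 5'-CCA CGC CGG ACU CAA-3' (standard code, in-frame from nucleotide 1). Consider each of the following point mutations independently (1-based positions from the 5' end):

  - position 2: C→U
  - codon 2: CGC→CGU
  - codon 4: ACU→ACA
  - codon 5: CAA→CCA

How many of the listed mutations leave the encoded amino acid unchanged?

2

Codon 1: CCA (Pro) → CUA (Leu) — missense.
Codon 2: CGC (Arg) → CGU (Arg) — synonymous.
Codon 4: ACU (Thr) → ACA (Thr) — synonymous.
Codon 5: CAA (Gln) → CCA (Pro) — missense.
Synonymous: 2 of 4.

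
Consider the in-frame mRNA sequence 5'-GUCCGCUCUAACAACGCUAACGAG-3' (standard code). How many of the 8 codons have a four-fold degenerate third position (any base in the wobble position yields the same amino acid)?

Codon 1 GUC (Val): third position 4-fold.
Codon 2 CGC (Arg): third position 4-fold.
Codon 3 UCU (Ser): third position 4-fold.
Codon 4 AAC (Asn): third position 2-fold.
Codon 5 AAC (Asn): third position 2-fold.
Codon 6 GCU (Ala): third position 4-fold.
Codon 7 AAC (Asn): third position 2-fold.
Codon 8 GAG (Glu): third position 2-fold.
Four-fold degenerate third positions: 4.

4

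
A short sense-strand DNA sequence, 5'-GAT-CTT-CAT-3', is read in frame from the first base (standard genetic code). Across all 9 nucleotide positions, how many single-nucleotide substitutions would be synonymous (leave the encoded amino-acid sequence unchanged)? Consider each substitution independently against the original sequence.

Codon 1 (GAT, Asp): 1 synonymous substitution.
Codon 2 (CTT, Leu): 3 synonymous substitutions.
Codon 3 (CAT, His): 1 synonymous substitution.
Total: 1 + 3 + 1 = 5.

5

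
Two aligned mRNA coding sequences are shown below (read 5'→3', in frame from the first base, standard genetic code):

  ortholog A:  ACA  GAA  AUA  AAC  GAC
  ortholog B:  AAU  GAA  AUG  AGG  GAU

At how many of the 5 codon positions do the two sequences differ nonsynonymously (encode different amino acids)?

3

Codon 1: ACA Thr / AAU Asn — nonsynonymous.
Codon 2: GAA Glu / GAA Glu — identical.
Codon 3: AUA Ile / AUG Met — nonsynonymous.
Codon 4: AAC Asn / AGG Arg — nonsynonymous.
Codon 5: GAC Asp / GAU Asp — synonymous.
Nonsynonymous differences: 3.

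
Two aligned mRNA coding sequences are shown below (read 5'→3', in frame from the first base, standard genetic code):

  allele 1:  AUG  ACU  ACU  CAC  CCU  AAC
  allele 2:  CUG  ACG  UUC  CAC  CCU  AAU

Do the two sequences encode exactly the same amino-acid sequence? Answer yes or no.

no

Codon 1: AUG Met / CUG Leu — nonsynonymous.
Codon 2: ACU Thr / ACG Thr — synonymous.
Codon 3: ACU Thr / UUC Phe — nonsynonymous.
Codon 4: CAC His / CAC His — identical.
Codon 5: CCU Pro / CCU Pro — identical.
Codon 6: AAC Asn / AAU Asn — synonymous.
Nonsynonymous differences: 2 → different protein.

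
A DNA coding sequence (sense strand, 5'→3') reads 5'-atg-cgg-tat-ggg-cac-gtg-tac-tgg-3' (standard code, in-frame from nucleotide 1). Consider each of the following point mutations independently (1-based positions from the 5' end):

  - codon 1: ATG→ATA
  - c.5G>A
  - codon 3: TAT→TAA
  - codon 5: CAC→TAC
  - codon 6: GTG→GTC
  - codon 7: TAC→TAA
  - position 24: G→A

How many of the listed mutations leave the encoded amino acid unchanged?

1

Codon 1: ATG (Met) → ATA (Ile) — missense.
Codon 2: CGG (Arg) → CAG (Gln) — missense.
Codon 3: TAT (Tyr) → TAA (Stop) — nonsense.
Codon 5: CAC (His) → TAC (Tyr) — missense.
Codon 6: GTG (Val) → GTC (Val) — synonymous.
Codon 7: TAC (Tyr) → TAA (Stop) — nonsense.
Codon 8: TGG (Trp) → TGA (Stop) — nonsense.
Synonymous: 1 of 7.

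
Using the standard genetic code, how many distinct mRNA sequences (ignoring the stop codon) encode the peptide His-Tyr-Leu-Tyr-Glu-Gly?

384

His: 2 codons.
Tyr: 2 codons.
Leu: 6 codons.
Tyr: 2 codons.
Glu: 2 codons.
Gly: 4 codons.
2 × 2 × 6 × 2 × 2 × 4 = 384.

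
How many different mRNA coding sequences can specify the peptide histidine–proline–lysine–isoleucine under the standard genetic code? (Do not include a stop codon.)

48

His: 2 codons.
Pro: 4 codons.
Lys: 2 codons.
Ile: 3 codons.
2 × 4 × 2 × 3 = 48.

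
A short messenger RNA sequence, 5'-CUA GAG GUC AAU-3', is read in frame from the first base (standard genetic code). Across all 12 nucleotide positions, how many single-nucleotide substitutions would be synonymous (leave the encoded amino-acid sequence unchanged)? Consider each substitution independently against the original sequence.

9

Codon 1 (CUA, Leu): 4 synonymous substitutions.
Codon 2 (GAG, Glu): 1 synonymous substitution.
Codon 3 (GUC, Val): 3 synonymous substitutions.
Codon 4 (AAU, Asn): 1 synonymous substitution.
Total: 4 + 1 + 3 + 1 = 9.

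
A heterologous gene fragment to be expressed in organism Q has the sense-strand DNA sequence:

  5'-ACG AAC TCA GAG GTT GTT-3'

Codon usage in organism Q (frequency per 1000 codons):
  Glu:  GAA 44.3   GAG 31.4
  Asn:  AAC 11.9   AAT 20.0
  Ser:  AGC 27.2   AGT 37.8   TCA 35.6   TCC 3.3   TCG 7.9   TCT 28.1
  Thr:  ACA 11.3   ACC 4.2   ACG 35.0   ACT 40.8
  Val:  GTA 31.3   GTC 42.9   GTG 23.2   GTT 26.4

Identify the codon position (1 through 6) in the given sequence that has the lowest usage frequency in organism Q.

Codon 1 ACG (Thr): 35.0 per 1000.
Codon 2 AAC (Asn): 11.9 per 1000.
Codon 3 TCA (Ser): 35.6 per 1000.
Codon 4 GAG (Glu): 31.4 per 1000.
Codon 5 GTT (Val): 26.4 per 1000.
Codon 6 GTT (Val): 26.4 per 1000.
Lowest frequency is 11.9 at codon 2.

2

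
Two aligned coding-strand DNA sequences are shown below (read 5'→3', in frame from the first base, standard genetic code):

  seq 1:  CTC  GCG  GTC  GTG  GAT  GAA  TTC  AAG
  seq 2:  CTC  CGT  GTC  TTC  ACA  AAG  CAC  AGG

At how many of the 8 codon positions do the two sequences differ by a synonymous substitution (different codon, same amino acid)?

0

Codon 1: CTC Leu / CTC Leu — identical.
Codon 2: GCG Ala / CGT Arg — nonsynonymous.
Codon 3: GTC Val / GTC Val — identical.
Codon 4: GTG Val / TTC Phe — nonsynonymous.
Codon 5: GAT Asp / ACA Thr — nonsynonymous.
Codon 6: GAA Glu / AAG Lys — nonsynonymous.
Codon 7: TTC Phe / CAC His — nonsynonymous.
Codon 8: AAG Lys / AGG Arg — nonsynonymous.
Synonymous differences: 0.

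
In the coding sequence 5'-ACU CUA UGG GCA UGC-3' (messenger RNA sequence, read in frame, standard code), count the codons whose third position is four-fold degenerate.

3

Codon 1 ACU (Thr): third position 4-fold.
Codon 2 CUA (Leu): third position 4-fold.
Codon 3 UGG (Trp): third position 1-fold.
Codon 4 GCA (Ala): third position 4-fold.
Codon 5 UGC (Cys): third position 2-fold.
Four-fold degenerate third positions: 3.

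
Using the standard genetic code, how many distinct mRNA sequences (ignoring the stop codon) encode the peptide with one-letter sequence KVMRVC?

384

Lys: 2 codons.
Val: 4 codons.
Met: 1 codon.
Arg: 6 codons.
Val: 4 codons.
Cys: 2 codons.
2 × 4 × 1 × 6 × 4 × 2 = 384.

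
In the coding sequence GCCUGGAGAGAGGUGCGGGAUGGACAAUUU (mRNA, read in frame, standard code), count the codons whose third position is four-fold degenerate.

Codon 1 GCC (Ala): third position 4-fold.
Codon 2 UGG (Trp): third position 1-fold.
Codon 3 AGA (Arg): third position 2-fold.
Codon 4 GAG (Glu): third position 2-fold.
Codon 5 GUG (Val): third position 4-fold.
Codon 6 CGG (Arg): third position 4-fold.
Codon 7 GAU (Asp): third position 2-fold.
Codon 8 GGA (Gly): third position 4-fold.
Codon 9 CAA (Gln): third position 2-fold.
Codon 10 UUU (Phe): third position 2-fold.
Four-fold degenerate third positions: 4.

4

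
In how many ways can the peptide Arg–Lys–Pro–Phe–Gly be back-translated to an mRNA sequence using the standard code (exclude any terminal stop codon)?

384

Arg: 6 codons.
Lys: 2 codons.
Pro: 4 codons.
Phe: 2 codons.
Gly: 4 codons.
6 × 2 × 4 × 2 × 4 = 384.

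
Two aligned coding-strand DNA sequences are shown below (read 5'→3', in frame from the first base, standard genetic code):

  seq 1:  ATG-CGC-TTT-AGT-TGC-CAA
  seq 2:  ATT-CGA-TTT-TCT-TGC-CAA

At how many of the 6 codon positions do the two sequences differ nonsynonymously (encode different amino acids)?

Codon 1: ATG Met / ATT Ile — nonsynonymous.
Codon 2: CGC Arg / CGA Arg — synonymous.
Codon 3: TTT Phe / TTT Phe — identical.
Codon 4: AGT Ser / TCT Ser — synonymous.
Codon 5: TGC Cys / TGC Cys — identical.
Codon 6: CAA Gln / CAA Gln — identical.
Nonsynonymous differences: 1.

1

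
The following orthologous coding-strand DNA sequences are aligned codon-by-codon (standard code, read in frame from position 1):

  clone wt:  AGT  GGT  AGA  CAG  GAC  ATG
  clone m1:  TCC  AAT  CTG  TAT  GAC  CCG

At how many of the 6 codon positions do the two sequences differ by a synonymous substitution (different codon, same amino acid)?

1

Codon 1: AGT Ser / TCC Ser — synonymous.
Codon 2: GGT Gly / AAT Asn — nonsynonymous.
Codon 3: AGA Arg / CTG Leu — nonsynonymous.
Codon 4: CAG Gln / TAT Tyr — nonsynonymous.
Codon 5: GAC Asp / GAC Asp — identical.
Codon 6: ATG Met / CCG Pro — nonsynonymous.
Synonymous differences: 1.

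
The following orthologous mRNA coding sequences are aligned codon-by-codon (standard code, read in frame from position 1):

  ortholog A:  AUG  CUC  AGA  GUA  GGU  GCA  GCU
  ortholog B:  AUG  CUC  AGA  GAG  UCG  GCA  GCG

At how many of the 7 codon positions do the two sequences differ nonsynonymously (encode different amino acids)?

2

Codon 1: AUG Met / AUG Met — identical.
Codon 2: CUC Leu / CUC Leu — identical.
Codon 3: AGA Arg / AGA Arg — identical.
Codon 4: GUA Val / GAG Glu — nonsynonymous.
Codon 5: GGU Gly / UCG Ser — nonsynonymous.
Codon 6: GCA Ala / GCA Ala — identical.
Codon 7: GCU Ala / GCG Ala — synonymous.
Nonsynonymous differences: 2.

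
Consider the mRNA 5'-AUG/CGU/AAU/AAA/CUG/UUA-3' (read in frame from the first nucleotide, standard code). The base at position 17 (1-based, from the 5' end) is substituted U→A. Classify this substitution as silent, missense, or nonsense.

nonsense

Position 17 falls in codon 6: UUA → Leu.
After the substitution the codon is UAA → Stop.
The new codon is a stop codon, so this is a nonsense mutation.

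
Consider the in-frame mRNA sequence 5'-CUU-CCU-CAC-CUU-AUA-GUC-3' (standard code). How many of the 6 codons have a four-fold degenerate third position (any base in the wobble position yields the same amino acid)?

4

Codon 1 CUU (Leu): third position 4-fold.
Codon 2 CCU (Pro): third position 4-fold.
Codon 3 CAC (His): third position 2-fold.
Codon 4 CUU (Leu): third position 4-fold.
Codon 5 AUA (Ile): third position 3-fold.
Codon 6 GUC (Val): third position 4-fold.
Four-fold degenerate third positions: 4.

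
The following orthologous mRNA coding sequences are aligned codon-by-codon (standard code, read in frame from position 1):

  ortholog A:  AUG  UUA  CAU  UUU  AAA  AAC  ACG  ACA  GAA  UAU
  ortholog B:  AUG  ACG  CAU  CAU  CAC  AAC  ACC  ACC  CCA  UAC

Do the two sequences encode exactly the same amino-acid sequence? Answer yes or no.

Codon 1: AUG Met / AUG Met — identical.
Codon 2: UUA Leu / ACG Thr — nonsynonymous.
Codon 3: CAU His / CAU His — identical.
Codon 4: UUU Phe / CAU His — nonsynonymous.
Codon 5: AAA Lys / CAC His — nonsynonymous.
Codon 6: AAC Asn / AAC Asn — identical.
Codon 7: ACG Thr / ACC Thr — synonymous.
Codon 8: ACA Thr / ACC Thr — synonymous.
Codon 9: GAA Glu / CCA Pro — nonsynonymous.
Codon 10: UAU Tyr / UAC Tyr — synonymous.
Nonsynonymous differences: 4 → different protein.

no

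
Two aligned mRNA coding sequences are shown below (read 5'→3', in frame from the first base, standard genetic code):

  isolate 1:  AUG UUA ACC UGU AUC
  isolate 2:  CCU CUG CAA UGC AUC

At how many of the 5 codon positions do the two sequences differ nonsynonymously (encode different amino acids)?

Codon 1: AUG Met / CCU Pro — nonsynonymous.
Codon 2: UUA Leu / CUG Leu — synonymous.
Codon 3: ACC Thr / CAA Gln — nonsynonymous.
Codon 4: UGU Cys / UGC Cys — synonymous.
Codon 5: AUC Ile / AUC Ile — identical.
Nonsynonymous differences: 2.

2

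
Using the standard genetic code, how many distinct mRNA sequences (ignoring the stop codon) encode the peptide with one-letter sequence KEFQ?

16

Lys: 2 codons.
Glu: 2 codons.
Phe: 2 codons.
Gln: 2 codons.
2 × 2 × 2 × 2 = 16.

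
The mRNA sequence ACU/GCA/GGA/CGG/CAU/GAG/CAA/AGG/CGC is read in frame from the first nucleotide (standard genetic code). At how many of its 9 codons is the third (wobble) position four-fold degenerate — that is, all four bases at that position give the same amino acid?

5

Codon 1 ACU (Thr): third position 4-fold.
Codon 2 GCA (Ala): third position 4-fold.
Codon 3 GGA (Gly): third position 4-fold.
Codon 4 CGG (Arg): third position 4-fold.
Codon 5 CAU (His): third position 2-fold.
Codon 6 GAG (Glu): third position 2-fold.
Codon 7 CAA (Gln): third position 2-fold.
Codon 8 AGG (Arg): third position 2-fold.
Codon 9 CGC (Arg): third position 4-fold.
Four-fold degenerate third positions: 5.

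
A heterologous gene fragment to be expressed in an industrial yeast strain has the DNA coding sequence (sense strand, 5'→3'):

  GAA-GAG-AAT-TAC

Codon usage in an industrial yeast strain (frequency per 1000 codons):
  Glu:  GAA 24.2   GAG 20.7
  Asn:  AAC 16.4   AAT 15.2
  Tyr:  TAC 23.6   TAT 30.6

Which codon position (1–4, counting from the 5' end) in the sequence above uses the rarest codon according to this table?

Codon 1 GAA (Glu): 24.2 per 1000.
Codon 2 GAG (Glu): 20.7 per 1000.
Codon 3 AAT (Asn): 15.2 per 1000.
Codon 4 TAC (Tyr): 23.6 per 1000.
Lowest frequency is 15.2 at codon 3.

3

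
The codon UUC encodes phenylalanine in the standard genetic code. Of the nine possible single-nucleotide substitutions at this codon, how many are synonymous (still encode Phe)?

1

Position 1: none → 0 synonymous.
Position 2: none → 0 synonymous.
Position 3: UUU → 1 synonymous.
Total: 0 + 0 + 1 = 1.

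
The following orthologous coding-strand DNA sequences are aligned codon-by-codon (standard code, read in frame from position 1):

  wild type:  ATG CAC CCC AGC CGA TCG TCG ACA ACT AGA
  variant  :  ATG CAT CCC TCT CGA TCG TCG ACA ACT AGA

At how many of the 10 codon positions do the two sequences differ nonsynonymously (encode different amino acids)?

Codon 1: ATG Met / ATG Met — identical.
Codon 2: CAC His / CAT His — synonymous.
Codon 3: CCC Pro / CCC Pro — identical.
Codon 4: AGC Ser / TCT Ser — synonymous.
Codon 5: CGA Arg / CGA Arg — identical.
Codon 6: TCG Ser / TCG Ser — identical.
Codon 7: TCG Ser / TCG Ser — identical.
Codon 8: ACA Thr / ACA Thr — identical.
Codon 9: ACT Thr / ACT Thr — identical.
Codon 10: AGA Arg / AGA Arg — identical.
Nonsynonymous differences: 0.

0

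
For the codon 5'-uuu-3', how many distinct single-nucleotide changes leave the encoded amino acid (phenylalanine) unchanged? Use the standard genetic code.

Position 1: none → 0 synonymous.
Position 2: none → 0 synonymous.
Position 3: UUC → 1 synonymous.
Total: 0 + 0 + 1 = 1.

1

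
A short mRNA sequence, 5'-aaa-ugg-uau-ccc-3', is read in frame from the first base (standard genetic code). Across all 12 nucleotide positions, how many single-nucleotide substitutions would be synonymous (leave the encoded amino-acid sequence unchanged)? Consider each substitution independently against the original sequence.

5

Codon 1 (AAA, Lys): 1 synonymous substitution.
Codon 2 (UGG, Trp): 0 synonymous substitutions.
Codon 3 (UAU, Tyr): 1 synonymous substitution.
Codon 4 (CCC, Pro): 3 synonymous substitutions.
Total: 1 + 0 + 1 + 3 = 5.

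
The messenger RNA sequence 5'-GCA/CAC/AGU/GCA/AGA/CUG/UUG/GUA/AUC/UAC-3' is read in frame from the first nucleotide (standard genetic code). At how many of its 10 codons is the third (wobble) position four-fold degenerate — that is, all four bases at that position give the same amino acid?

Codon 1 GCA (Ala): third position 4-fold.
Codon 2 CAC (His): third position 2-fold.
Codon 3 AGU (Ser): third position 2-fold.
Codon 4 GCA (Ala): third position 4-fold.
Codon 5 AGA (Arg): third position 2-fold.
Codon 6 CUG (Leu): third position 4-fold.
Codon 7 UUG (Leu): third position 2-fold.
Codon 8 GUA (Val): third position 4-fold.
Codon 9 AUC (Ile): third position 3-fold.
Codon 10 UAC (Tyr): third position 2-fold.
Four-fold degenerate third positions: 4.

4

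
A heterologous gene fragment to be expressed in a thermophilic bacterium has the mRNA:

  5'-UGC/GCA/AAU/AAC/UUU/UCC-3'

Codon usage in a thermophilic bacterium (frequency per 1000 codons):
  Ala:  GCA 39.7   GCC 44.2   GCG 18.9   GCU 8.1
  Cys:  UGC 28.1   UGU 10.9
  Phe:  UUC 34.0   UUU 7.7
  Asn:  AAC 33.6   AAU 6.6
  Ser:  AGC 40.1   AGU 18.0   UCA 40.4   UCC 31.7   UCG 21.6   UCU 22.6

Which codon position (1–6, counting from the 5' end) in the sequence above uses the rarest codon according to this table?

Codon 1 UGC (Cys): 28.1 per 1000.
Codon 2 GCA (Ala): 39.7 per 1000.
Codon 3 AAU (Asn): 6.6 per 1000.
Codon 4 AAC (Asn): 33.6 per 1000.
Codon 5 UUU (Phe): 7.7 per 1000.
Codon 6 UCC (Ser): 31.7 per 1000.
Lowest frequency is 6.6 at codon 3.

3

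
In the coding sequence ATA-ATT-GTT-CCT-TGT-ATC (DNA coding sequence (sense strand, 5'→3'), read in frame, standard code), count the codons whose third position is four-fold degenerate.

2

Codon 1 ATA (Ile): third position 3-fold.
Codon 2 ATT (Ile): third position 3-fold.
Codon 3 GTT (Val): third position 4-fold.
Codon 4 CCT (Pro): third position 4-fold.
Codon 5 TGT (Cys): third position 2-fold.
Codon 6 ATC (Ile): third position 3-fold.
Four-fold degenerate third positions: 2.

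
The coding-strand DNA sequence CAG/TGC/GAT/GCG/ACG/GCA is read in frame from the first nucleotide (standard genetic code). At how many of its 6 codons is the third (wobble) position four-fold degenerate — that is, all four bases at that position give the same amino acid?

Codon 1 CAG (Gln): third position 2-fold.
Codon 2 TGC (Cys): third position 2-fold.
Codon 3 GAT (Asp): third position 2-fold.
Codon 4 GCG (Ala): third position 4-fold.
Codon 5 ACG (Thr): third position 4-fold.
Codon 6 GCA (Ala): third position 4-fold.
Four-fold degenerate third positions: 3.

3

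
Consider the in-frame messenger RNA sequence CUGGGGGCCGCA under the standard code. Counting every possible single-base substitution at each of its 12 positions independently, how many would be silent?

Codon 1 (CUG, Leu): 4 synonymous substitutions.
Codon 2 (GGG, Gly): 3 synonymous substitutions.
Codon 3 (GCC, Ala): 3 synonymous substitutions.
Codon 4 (GCA, Ala): 3 synonymous substitutions.
Total: 4 + 3 + 3 + 3 = 13.

13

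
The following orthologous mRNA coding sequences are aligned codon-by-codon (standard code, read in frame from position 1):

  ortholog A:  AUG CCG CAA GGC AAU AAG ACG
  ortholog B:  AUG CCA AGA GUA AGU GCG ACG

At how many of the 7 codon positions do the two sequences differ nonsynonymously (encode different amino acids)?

Codon 1: AUG Met / AUG Met — identical.
Codon 2: CCG Pro / CCA Pro — synonymous.
Codon 3: CAA Gln / AGA Arg — nonsynonymous.
Codon 4: GGC Gly / GUA Val — nonsynonymous.
Codon 5: AAU Asn / AGU Ser — nonsynonymous.
Codon 6: AAG Lys / GCG Ala — nonsynonymous.
Codon 7: ACG Thr / ACG Thr — identical.
Nonsynonymous differences: 4.

4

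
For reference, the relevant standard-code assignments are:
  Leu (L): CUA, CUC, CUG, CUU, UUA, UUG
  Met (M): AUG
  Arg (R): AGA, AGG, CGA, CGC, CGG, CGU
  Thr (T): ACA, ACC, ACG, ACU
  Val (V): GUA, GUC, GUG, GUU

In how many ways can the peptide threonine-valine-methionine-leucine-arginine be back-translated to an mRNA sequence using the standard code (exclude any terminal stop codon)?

576

Thr: 4 codons.
Val: 4 codons.
Met: 1 codon.
Leu: 6 codons.
Arg: 6 codons.
4 × 4 × 1 × 6 × 6 = 576.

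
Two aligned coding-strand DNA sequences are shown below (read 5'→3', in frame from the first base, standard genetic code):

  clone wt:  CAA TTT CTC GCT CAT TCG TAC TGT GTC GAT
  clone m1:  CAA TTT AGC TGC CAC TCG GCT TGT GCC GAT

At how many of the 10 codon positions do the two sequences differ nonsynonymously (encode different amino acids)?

Codon 1: CAA Gln / CAA Gln — identical.
Codon 2: TTT Phe / TTT Phe — identical.
Codon 3: CTC Leu / AGC Ser — nonsynonymous.
Codon 4: GCT Ala / TGC Cys — nonsynonymous.
Codon 5: CAT His / CAC His — synonymous.
Codon 6: TCG Ser / TCG Ser — identical.
Codon 7: TAC Tyr / GCT Ala — nonsynonymous.
Codon 8: TGT Cys / TGT Cys — identical.
Codon 9: GTC Val / GCC Ala — nonsynonymous.
Codon 10: GAT Asp / GAT Asp — identical.
Nonsynonymous differences: 4.

4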